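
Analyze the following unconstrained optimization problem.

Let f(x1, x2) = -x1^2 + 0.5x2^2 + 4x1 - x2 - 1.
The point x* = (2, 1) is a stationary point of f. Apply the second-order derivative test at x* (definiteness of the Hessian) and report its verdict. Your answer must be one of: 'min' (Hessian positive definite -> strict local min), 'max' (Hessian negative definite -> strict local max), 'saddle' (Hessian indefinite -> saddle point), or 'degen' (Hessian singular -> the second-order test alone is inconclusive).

Compute the Hessian H = grad^2 f:
  H = [[-2, 0], [0, 1]]
Verify stationarity: grad f(x*) = H x* + g = (0, 0).
Eigenvalues of H: -2, 1.
Eigenvalues have mixed signs, so H is indefinite -> x* is a saddle point.

saddle


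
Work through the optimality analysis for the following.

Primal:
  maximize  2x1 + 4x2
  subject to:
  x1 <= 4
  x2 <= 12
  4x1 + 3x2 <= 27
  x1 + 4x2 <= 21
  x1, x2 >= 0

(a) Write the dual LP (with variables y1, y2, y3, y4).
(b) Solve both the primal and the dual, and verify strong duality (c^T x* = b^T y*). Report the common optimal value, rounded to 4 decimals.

The standard primal-dual pair for 'max c^T x s.t. A x <= b, x >= 0' is:
  Dual:  min b^T y  s.t.  A^T y >= c,  y >= 0.

So the dual LP is:
  minimize  4y1 + 12y2 + 27y3 + 21y4
  subject to:
    y1 + 4y3 + y4 >= 2
    y2 + 3y3 + 4y4 >= 4
    y1, y2, y3, y4 >= 0

Solving the primal: x* = (3.4615, 4.3846).
  primal value c^T x* = 24.4615.
Solving the dual: y* = (0, 0, 0.3077, 0.7692).
  dual value b^T y* = 24.4615.
Strong duality: c^T x* = b^T y*. Confirmed.

24.4615


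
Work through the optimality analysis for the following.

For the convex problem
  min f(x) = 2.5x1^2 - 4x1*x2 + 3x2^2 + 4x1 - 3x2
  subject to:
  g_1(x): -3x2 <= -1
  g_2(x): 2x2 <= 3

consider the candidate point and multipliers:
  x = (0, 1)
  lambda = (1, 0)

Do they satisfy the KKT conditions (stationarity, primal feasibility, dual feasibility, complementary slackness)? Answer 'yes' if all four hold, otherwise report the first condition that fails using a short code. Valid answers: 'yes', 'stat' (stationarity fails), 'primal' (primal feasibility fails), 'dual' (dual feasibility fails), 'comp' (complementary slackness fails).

Gradient of f: grad f(x) = Q x + c = (0, 3)
Constraint values g_i(x) = a_i^T x - b_i:
  g_1((0, 1)) = -2
  g_2((0, 1)) = -1
Stationarity residual: grad f(x) + sum_i lambda_i a_i = (0, 0)
  -> stationarity OK
Primal feasibility (all g_i <= 0): OK
Dual feasibility (all lambda_i >= 0): OK
Complementary slackness (lambda_i * g_i(x) = 0 for all i): FAILS

Verdict: the first failing condition is complementary_slackness -> comp.

comp


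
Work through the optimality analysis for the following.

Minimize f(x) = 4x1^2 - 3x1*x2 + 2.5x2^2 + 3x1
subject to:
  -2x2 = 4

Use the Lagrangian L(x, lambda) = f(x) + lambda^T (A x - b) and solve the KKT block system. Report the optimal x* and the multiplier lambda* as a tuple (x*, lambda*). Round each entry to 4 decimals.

Form the Lagrangian:
  L(x, lambda) = (1/2) x^T Q x + c^T x + lambda^T (A x - b)
Stationarity (grad_x L = 0): Q x + c + A^T lambda = 0.
Primal feasibility: A x = b.

This gives the KKT block system:
  [ Q   A^T ] [ x     ]   [-c ]
  [ A    0  ] [ lambda ] = [ b ]

Solving the linear system:
  x*      = (-1.125, -2)
  lambda* = (-3.3125)
  f(x*)   = 4.9375

x* = (-1.125, -2), lambda* = (-3.3125)


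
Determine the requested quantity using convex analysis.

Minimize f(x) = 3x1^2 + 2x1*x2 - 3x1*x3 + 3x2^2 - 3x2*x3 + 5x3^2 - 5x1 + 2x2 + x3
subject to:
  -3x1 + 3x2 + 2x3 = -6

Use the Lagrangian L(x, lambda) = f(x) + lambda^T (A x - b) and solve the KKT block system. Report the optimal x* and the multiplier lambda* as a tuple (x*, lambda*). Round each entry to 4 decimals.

Form the Lagrangian:
  L(x, lambda) = (1/2) x^T Q x + c^T x + lambda^T (A x - b)
Stationarity (grad_x L = 0): Q x + c + A^T lambda = 0.
Primal feasibility: A x = b.

This gives the KKT block system:
  [ Q   A^T ] [ x     ]   [-c ]
  [ A    0  ] [ lambda ] = [ b ]

Solving the linear system:
  x*      = (1.1704, -0.8135, -0.0241)
  lambda* = (0.1559)
  f(x*)   = -3.2838

x* = (1.1704, -0.8135, -0.0241), lambda* = (0.1559)


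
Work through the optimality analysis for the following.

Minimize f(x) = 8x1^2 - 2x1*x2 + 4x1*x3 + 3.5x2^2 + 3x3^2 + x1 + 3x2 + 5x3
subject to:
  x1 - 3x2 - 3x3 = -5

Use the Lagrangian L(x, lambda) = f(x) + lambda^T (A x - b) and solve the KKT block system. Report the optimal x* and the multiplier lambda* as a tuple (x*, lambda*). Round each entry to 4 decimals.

Form the Lagrangian:
  L(x, lambda) = (1/2) x^T Q x + c^T x + lambda^T (A x - b)
Stationarity (grad_x L = 0): Q x + c + A^T lambda = 0.
Primal feasibility: A x = b.

This gives the KKT block system:
  [ Q   A^T ] [ x     ]   [-c ]
  [ A    0  ] [ lambda ] = [ b ]

Solving the linear system:
  x*      = (-0.3665, 0.6975, 0.847)
  lambda* = (2.8719)
  f(x*)   = 10.1601

x* = (-0.3665, 0.6975, 0.847), lambda* = (2.8719)


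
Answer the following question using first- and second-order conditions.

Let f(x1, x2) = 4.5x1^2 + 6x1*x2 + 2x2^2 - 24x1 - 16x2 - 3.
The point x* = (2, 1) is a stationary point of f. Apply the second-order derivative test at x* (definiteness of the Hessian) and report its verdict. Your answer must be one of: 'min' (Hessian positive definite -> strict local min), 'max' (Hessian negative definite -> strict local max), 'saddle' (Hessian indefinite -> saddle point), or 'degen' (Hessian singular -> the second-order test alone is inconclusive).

Compute the Hessian H = grad^2 f:
  H = [[9, 6], [6, 4]]
Verify stationarity: grad f(x*) = H x* + g = (0, 0).
Eigenvalues of H: 0, 13.
H has a zero eigenvalue (singular; positive semidefinite but not definite), so H is neither positive definite, negative definite, nor indefinite. The second-order test alone is inconclusive -> degen.
(Indeed, f is constant along the null direction of H through x*, so x* is not a strict local extremum.)

degen


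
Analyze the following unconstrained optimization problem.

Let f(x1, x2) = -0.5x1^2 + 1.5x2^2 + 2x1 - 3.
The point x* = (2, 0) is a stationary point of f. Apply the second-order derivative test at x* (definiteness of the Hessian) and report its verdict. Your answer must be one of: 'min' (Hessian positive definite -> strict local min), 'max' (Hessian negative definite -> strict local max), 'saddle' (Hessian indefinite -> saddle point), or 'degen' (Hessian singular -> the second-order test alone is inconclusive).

Compute the Hessian H = grad^2 f:
  H = [[-1, 0], [0, 3]]
Verify stationarity: grad f(x*) = H x* + g = (0, 0).
Eigenvalues of H: -1, 3.
Eigenvalues have mixed signs, so H is indefinite -> x* is a saddle point.

saddle


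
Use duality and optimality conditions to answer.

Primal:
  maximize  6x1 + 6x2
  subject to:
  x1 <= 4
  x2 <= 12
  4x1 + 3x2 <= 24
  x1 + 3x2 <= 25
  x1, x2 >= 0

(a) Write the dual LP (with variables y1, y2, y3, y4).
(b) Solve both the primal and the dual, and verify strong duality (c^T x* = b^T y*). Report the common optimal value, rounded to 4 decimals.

The standard primal-dual pair for 'max c^T x s.t. A x <= b, x >= 0' is:
  Dual:  min b^T y  s.t.  A^T y >= c,  y >= 0.

So the dual LP is:
  minimize  4y1 + 12y2 + 24y3 + 25y4
  subject to:
    y1 + 4y3 + y4 >= 6
    y2 + 3y3 + 3y4 >= 6
    y1, y2, y3, y4 >= 0

Solving the primal: x* = (0, 8).
  primal value c^T x* = 48.
Solving the dual: y* = (0, 0, 2, 0).
  dual value b^T y* = 48.
Strong duality: c^T x* = b^T y*. Confirmed.

48


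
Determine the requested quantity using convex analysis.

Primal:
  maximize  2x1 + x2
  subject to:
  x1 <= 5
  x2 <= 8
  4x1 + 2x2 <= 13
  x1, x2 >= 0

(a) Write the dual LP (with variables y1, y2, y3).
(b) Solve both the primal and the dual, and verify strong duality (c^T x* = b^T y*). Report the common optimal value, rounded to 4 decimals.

The standard primal-dual pair for 'max c^T x s.t. A x <= b, x >= 0' is:
  Dual:  min b^T y  s.t.  A^T y >= c,  y >= 0.

So the dual LP is:
  minimize  5y1 + 8y2 + 13y3
  subject to:
    y1 + 4y3 >= 2
    y2 + 2y3 >= 1
    y1, y2, y3 >= 0

Solving the primal: x* = (3.25, 0).
  primal value c^T x* = 6.5.
Solving the dual: y* = (0, 0, 0.5).
  dual value b^T y* = 6.5.
Strong duality: c^T x* = b^T y*. Confirmed.

6.5


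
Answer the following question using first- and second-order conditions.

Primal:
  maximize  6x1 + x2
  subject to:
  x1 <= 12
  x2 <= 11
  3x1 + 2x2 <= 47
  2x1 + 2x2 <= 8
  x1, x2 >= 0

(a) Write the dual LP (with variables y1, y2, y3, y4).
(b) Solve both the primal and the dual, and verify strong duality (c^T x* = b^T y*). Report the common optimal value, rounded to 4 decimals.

The standard primal-dual pair for 'max c^T x s.t. A x <= b, x >= 0' is:
  Dual:  min b^T y  s.t.  A^T y >= c,  y >= 0.

So the dual LP is:
  minimize  12y1 + 11y2 + 47y3 + 8y4
  subject to:
    y1 + 3y3 + 2y4 >= 6
    y2 + 2y3 + 2y4 >= 1
    y1, y2, y3, y4 >= 0

Solving the primal: x* = (4, 0).
  primal value c^T x* = 24.
Solving the dual: y* = (0, 0, 0, 3).
  dual value b^T y* = 24.
Strong duality: c^T x* = b^T y*. Confirmed.

24


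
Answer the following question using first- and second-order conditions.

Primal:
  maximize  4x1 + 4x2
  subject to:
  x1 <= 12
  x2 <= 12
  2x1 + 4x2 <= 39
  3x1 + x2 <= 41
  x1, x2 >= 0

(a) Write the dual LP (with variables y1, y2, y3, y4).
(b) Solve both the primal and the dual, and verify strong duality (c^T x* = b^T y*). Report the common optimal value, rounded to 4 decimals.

The standard primal-dual pair for 'max c^T x s.t. A x <= b, x >= 0' is:
  Dual:  min b^T y  s.t.  A^T y >= c,  y >= 0.

So the dual LP is:
  minimize  12y1 + 12y2 + 39y3 + 41y4
  subject to:
    y1 + 2y3 + 3y4 >= 4
    y2 + 4y3 + y4 >= 4
    y1, y2, y3, y4 >= 0

Solving the primal: x* = (12, 3.75).
  primal value c^T x* = 63.
Solving the dual: y* = (2, 0, 1, 0).
  dual value b^T y* = 63.
Strong duality: c^T x* = b^T y*. Confirmed.

63


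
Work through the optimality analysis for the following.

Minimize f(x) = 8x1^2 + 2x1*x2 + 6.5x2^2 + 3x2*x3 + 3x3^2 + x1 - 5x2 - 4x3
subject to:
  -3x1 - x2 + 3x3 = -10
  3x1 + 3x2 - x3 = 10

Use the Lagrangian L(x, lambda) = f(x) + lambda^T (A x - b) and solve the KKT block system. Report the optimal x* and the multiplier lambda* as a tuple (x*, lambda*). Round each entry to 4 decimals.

Form the Lagrangian:
  L(x, lambda) = (1/2) x^T Q x + c^T x + lambda^T (A x - b)
Stationarity (grad_x L = 0): Q x + c + A^T lambda = 0.
Primal feasibility: A x = b.

This gives the KKT block system:
  [ Q   A^T ] [ x     ]   [-c ]
  [ A    0  ] [ lambda ] = [ b ]

Solving the linear system:
  x*      = (0.8677, 1.8492, -1.8492)
  lambda* = (1.6769, -4.5169)
  f(x*)   = 30.4785

x* = (0.8677, 1.8492, -1.8492), lambda* = (1.6769, -4.5169)


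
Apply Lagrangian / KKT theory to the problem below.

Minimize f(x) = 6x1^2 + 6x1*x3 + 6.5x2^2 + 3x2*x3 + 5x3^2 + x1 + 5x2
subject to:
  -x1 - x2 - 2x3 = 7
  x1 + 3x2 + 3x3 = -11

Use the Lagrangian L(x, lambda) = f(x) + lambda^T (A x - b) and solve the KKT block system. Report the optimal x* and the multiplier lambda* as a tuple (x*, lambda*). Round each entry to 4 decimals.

Form the Lagrangian:
  L(x, lambda) = (1/2) x^T Q x + c^T x + lambda^T (A x - b)
Stationarity (grad_x L = 0): Q x + c + A^T lambda = 0.
Primal feasibility: A x = b.

This gives the KKT block system:
  [ Q   A^T ] [ x     ]   [-c ]
  [ A    0  ] [ lambda ] = [ b ]

Solving the linear system:
  x*      = (-0.0909, -0.3636, -3.2727)
  lambda* = (-24.8182, -5.0909)
  f(x*)   = 57.9091

x* = (-0.0909, -0.3636, -3.2727), lambda* = (-24.8182, -5.0909)


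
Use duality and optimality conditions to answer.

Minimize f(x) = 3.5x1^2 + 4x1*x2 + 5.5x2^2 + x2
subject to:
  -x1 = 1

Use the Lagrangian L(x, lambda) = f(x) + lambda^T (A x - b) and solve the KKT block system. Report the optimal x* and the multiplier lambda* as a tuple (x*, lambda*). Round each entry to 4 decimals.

Form the Lagrangian:
  L(x, lambda) = (1/2) x^T Q x + c^T x + lambda^T (A x - b)
Stationarity (grad_x L = 0): Q x + c + A^T lambda = 0.
Primal feasibility: A x = b.

This gives the KKT block system:
  [ Q   A^T ] [ x     ]   [-c ]
  [ A    0  ] [ lambda ] = [ b ]

Solving the linear system:
  x*      = (-1, 0.2727)
  lambda* = (-5.9091)
  f(x*)   = 3.0909

x* = (-1, 0.2727), lambda* = (-5.9091)


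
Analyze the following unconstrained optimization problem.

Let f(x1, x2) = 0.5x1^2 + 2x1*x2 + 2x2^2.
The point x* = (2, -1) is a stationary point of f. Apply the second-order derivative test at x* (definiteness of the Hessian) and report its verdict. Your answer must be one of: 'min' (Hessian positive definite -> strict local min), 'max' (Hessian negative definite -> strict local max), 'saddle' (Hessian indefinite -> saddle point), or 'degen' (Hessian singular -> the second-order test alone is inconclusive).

Compute the Hessian H = grad^2 f:
  H = [[1, 2], [2, 4]]
Verify stationarity: grad f(x*) = H x* + g = (0, 0).
Eigenvalues of H: 0, 5.
H has a zero eigenvalue (singular; positive semidefinite but not definite), so H is neither positive definite, negative definite, nor indefinite. The second-order test alone is inconclusive -> degen.
(Indeed, f is constant along the null direction of H through x*, so x* is not a strict local extremum.)

degen


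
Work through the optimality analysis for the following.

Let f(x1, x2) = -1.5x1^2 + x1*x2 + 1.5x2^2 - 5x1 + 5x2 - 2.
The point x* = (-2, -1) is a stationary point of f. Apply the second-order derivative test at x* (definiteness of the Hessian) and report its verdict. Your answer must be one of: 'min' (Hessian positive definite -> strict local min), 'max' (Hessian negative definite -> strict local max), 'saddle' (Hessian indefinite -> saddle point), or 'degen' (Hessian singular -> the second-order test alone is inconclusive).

Compute the Hessian H = grad^2 f:
  H = [[-3, 1], [1, 3]]
Verify stationarity: grad f(x*) = H x* + g = (0, 0).
Eigenvalues of H: -3.1623, 3.1623.
Eigenvalues have mixed signs, so H is indefinite -> x* is a saddle point.

saddle


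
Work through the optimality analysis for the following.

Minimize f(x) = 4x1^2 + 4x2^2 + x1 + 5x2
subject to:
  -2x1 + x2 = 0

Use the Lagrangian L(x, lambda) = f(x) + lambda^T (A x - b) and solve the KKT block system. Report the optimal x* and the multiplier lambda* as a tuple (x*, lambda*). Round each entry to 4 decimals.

Form the Lagrangian:
  L(x, lambda) = (1/2) x^T Q x + c^T x + lambda^T (A x - b)
Stationarity (grad_x L = 0): Q x + c + A^T lambda = 0.
Primal feasibility: A x = b.

This gives the KKT block system:
  [ Q   A^T ] [ x     ]   [-c ]
  [ A    0  ] [ lambda ] = [ b ]

Solving the linear system:
  x*      = (-0.275, -0.55)
  lambda* = (-0.6)
  f(x*)   = -1.5125

x* = (-0.275, -0.55), lambda* = (-0.6)


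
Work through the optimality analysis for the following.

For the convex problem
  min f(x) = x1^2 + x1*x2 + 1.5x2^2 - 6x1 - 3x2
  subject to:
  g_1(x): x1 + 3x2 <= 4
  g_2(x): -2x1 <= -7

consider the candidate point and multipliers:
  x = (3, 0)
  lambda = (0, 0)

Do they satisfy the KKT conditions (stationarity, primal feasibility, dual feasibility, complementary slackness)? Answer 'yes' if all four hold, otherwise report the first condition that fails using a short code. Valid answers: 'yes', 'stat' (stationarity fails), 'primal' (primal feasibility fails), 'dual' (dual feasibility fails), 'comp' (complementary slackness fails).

Gradient of f: grad f(x) = Q x + c = (0, 0)
Constraint values g_i(x) = a_i^T x - b_i:
  g_1((3, 0)) = -1
  g_2((3, 0)) = 1
Stationarity residual: grad f(x) + sum_i lambda_i a_i = (0, 0)
  -> stationarity OK
Primal feasibility (all g_i <= 0): FAILS
Dual feasibility (all lambda_i >= 0): OK
Complementary slackness (lambda_i * g_i(x) = 0 for all i): OK

Verdict: the first failing condition is primal_feasibility -> primal.

primal


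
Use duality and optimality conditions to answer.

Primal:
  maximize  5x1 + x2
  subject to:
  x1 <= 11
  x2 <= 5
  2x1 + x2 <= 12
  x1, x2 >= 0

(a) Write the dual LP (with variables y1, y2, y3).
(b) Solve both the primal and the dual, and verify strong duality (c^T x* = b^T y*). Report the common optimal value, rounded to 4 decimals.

The standard primal-dual pair for 'max c^T x s.t. A x <= b, x >= 0' is:
  Dual:  min b^T y  s.t.  A^T y >= c,  y >= 0.

So the dual LP is:
  minimize  11y1 + 5y2 + 12y3
  subject to:
    y1 + 2y3 >= 5
    y2 + y3 >= 1
    y1, y2, y3 >= 0

Solving the primal: x* = (6, 0).
  primal value c^T x* = 30.
Solving the dual: y* = (0, 0, 2.5).
  dual value b^T y* = 30.
Strong duality: c^T x* = b^T y*. Confirmed.

30


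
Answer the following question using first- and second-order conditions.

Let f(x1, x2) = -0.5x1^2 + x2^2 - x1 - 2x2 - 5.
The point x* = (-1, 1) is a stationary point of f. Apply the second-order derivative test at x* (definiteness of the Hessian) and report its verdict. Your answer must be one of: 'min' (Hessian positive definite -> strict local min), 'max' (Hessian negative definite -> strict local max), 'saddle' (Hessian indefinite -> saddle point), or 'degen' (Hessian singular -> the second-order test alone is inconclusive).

Compute the Hessian H = grad^2 f:
  H = [[-1, 0], [0, 2]]
Verify stationarity: grad f(x*) = H x* + g = (0, 0).
Eigenvalues of H: -1, 2.
Eigenvalues have mixed signs, so H is indefinite -> x* is a saddle point.

saddle


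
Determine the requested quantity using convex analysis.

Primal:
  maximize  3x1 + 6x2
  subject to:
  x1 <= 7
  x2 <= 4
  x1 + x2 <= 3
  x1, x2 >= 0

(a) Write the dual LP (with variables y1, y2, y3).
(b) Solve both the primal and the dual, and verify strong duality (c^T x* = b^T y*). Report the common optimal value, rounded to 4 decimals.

The standard primal-dual pair for 'max c^T x s.t. A x <= b, x >= 0' is:
  Dual:  min b^T y  s.t.  A^T y >= c,  y >= 0.

So the dual LP is:
  minimize  7y1 + 4y2 + 3y3
  subject to:
    y1 + y3 >= 3
    y2 + y3 >= 6
    y1, y2, y3 >= 0

Solving the primal: x* = (0, 3).
  primal value c^T x* = 18.
Solving the dual: y* = (0, 0, 6).
  dual value b^T y* = 18.
Strong duality: c^T x* = b^T y*. Confirmed.

18


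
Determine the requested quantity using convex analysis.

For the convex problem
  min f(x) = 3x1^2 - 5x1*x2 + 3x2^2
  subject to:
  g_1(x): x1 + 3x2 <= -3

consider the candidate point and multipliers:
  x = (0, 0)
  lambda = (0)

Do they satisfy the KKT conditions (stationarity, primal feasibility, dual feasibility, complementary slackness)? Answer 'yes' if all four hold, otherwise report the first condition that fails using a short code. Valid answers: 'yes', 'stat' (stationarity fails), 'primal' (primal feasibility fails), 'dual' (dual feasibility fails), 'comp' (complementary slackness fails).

Gradient of f: grad f(x) = Q x + c = (0, 0)
Constraint values g_i(x) = a_i^T x - b_i:
  g_1((0, 0)) = 3
Stationarity residual: grad f(x) + sum_i lambda_i a_i = (0, 0)
  -> stationarity OK
Primal feasibility (all g_i <= 0): FAILS
Dual feasibility (all lambda_i >= 0): OK
Complementary slackness (lambda_i * g_i(x) = 0 for all i): OK

Verdict: the first failing condition is primal_feasibility -> primal.

primal


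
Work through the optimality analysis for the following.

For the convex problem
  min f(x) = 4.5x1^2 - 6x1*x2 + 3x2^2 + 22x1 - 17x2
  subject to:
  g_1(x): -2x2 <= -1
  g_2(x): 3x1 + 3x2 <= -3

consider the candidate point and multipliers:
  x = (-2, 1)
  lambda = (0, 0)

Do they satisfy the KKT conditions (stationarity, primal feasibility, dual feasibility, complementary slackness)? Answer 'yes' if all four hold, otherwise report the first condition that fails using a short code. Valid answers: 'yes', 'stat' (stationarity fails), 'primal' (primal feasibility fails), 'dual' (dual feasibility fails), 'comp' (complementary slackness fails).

Gradient of f: grad f(x) = Q x + c = (-2, 1)
Constraint values g_i(x) = a_i^T x - b_i:
  g_1((-2, 1)) = -1
  g_2((-2, 1)) = 0
Stationarity residual: grad f(x) + sum_i lambda_i a_i = (-2, 1)
  -> stationarity FAILS
Primal feasibility (all g_i <= 0): OK
Dual feasibility (all lambda_i >= 0): OK
Complementary slackness (lambda_i * g_i(x) = 0 for all i): OK

Verdict: the first failing condition is stationarity -> stat.

stat


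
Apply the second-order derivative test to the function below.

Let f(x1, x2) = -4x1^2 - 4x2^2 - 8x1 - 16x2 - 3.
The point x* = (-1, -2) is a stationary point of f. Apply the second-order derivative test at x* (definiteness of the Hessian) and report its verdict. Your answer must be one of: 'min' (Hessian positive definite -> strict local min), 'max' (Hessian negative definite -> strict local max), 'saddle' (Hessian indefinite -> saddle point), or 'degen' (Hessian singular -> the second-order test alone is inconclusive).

Compute the Hessian H = grad^2 f:
  H = [[-8, 0], [0, -8]]
Verify stationarity: grad f(x*) = H x* + g = (0, 0).
Eigenvalues of H: -8, -8.
Both eigenvalues < 0, so H is negative definite -> x* is a strict local max.

max


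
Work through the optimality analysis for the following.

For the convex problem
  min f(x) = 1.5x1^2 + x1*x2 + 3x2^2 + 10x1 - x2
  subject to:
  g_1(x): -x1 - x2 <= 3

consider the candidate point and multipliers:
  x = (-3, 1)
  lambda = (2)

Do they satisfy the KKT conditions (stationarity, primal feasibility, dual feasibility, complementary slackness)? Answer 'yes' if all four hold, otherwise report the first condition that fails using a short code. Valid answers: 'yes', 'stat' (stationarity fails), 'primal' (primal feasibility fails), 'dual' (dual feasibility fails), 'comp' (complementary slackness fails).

Gradient of f: grad f(x) = Q x + c = (2, 2)
Constraint values g_i(x) = a_i^T x - b_i:
  g_1((-3, 1)) = -1
Stationarity residual: grad f(x) + sum_i lambda_i a_i = (0, 0)
  -> stationarity OK
Primal feasibility (all g_i <= 0): OK
Dual feasibility (all lambda_i >= 0): OK
Complementary slackness (lambda_i * g_i(x) = 0 for all i): FAILS

Verdict: the first failing condition is complementary_slackness -> comp.

comp


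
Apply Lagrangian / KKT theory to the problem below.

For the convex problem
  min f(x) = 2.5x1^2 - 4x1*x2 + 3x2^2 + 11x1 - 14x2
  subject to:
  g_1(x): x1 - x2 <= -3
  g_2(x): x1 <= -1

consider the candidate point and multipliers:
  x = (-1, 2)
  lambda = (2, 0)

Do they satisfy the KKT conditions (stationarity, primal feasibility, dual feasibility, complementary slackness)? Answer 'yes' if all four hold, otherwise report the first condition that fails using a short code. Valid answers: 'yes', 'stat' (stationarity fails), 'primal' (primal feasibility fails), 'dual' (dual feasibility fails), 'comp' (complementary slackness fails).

Gradient of f: grad f(x) = Q x + c = (-2, 2)
Constraint values g_i(x) = a_i^T x - b_i:
  g_1((-1, 2)) = 0
  g_2((-1, 2)) = 0
Stationarity residual: grad f(x) + sum_i lambda_i a_i = (0, 0)
  -> stationarity OK
Primal feasibility (all g_i <= 0): OK
Dual feasibility (all lambda_i >= 0): OK
Complementary slackness (lambda_i * g_i(x) = 0 for all i): OK

Verdict: yes, KKT holds.

yes


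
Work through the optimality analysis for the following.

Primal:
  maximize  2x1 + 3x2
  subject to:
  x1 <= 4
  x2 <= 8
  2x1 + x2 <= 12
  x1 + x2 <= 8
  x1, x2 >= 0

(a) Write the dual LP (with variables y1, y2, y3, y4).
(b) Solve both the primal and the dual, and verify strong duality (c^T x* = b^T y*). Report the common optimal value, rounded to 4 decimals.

The standard primal-dual pair for 'max c^T x s.t. A x <= b, x >= 0' is:
  Dual:  min b^T y  s.t.  A^T y >= c,  y >= 0.

So the dual LP is:
  minimize  4y1 + 8y2 + 12y3 + 8y4
  subject to:
    y1 + 2y3 + y4 >= 2
    y2 + y3 + y4 >= 3
    y1, y2, y3, y4 >= 0

Solving the primal: x* = (0, 8).
  primal value c^T x* = 24.
Solving the dual: y* = (0, 1, 0, 2).
  dual value b^T y* = 24.
Strong duality: c^T x* = b^T y*. Confirmed.

24


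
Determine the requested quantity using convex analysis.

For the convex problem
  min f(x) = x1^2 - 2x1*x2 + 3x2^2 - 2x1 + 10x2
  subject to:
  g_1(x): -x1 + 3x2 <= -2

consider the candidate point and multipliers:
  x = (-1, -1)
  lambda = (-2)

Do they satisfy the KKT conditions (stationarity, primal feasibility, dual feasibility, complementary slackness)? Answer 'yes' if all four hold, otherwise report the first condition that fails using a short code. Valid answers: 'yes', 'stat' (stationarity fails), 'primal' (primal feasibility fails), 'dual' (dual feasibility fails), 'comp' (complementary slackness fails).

Gradient of f: grad f(x) = Q x + c = (-2, 6)
Constraint values g_i(x) = a_i^T x - b_i:
  g_1((-1, -1)) = 0
Stationarity residual: grad f(x) + sum_i lambda_i a_i = (0, 0)
  -> stationarity OK
Primal feasibility (all g_i <= 0): OK
Dual feasibility (all lambda_i >= 0): FAILS
Complementary slackness (lambda_i * g_i(x) = 0 for all i): OK

Verdict: the first failing condition is dual_feasibility -> dual.

dual


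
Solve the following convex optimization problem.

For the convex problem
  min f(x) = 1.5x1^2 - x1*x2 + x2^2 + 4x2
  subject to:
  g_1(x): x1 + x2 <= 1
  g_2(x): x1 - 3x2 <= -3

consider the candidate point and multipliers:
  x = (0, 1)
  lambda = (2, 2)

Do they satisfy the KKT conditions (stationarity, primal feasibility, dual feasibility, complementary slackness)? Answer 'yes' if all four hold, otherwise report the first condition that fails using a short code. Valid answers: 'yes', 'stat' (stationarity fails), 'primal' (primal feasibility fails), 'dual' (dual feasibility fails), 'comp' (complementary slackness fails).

Gradient of f: grad f(x) = Q x + c = (-1, 6)
Constraint values g_i(x) = a_i^T x - b_i:
  g_1((0, 1)) = 0
  g_2((0, 1)) = 0
Stationarity residual: grad f(x) + sum_i lambda_i a_i = (3, 2)
  -> stationarity FAILS
Primal feasibility (all g_i <= 0): OK
Dual feasibility (all lambda_i >= 0): OK
Complementary slackness (lambda_i * g_i(x) = 0 for all i): OK

Verdict: the first failing condition is stationarity -> stat.

stat


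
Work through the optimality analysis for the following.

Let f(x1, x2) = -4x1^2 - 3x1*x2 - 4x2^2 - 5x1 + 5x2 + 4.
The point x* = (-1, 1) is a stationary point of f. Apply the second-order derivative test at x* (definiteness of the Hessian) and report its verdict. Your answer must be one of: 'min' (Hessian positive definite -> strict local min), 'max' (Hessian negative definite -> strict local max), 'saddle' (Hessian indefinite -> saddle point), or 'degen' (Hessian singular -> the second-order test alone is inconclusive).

Compute the Hessian H = grad^2 f:
  H = [[-8, -3], [-3, -8]]
Verify stationarity: grad f(x*) = H x* + g = (0, 0).
Eigenvalues of H: -11, -5.
Both eigenvalues < 0, so H is negative definite -> x* is a strict local max.

max


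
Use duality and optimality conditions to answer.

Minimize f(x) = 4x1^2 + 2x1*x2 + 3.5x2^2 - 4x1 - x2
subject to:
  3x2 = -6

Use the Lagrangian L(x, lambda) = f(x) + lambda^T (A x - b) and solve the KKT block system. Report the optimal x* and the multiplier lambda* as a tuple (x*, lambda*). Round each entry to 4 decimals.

Form the Lagrangian:
  L(x, lambda) = (1/2) x^T Q x + c^T x + lambda^T (A x - b)
Stationarity (grad_x L = 0): Q x + c + A^T lambda = 0.
Primal feasibility: A x = b.

This gives the KKT block system:
  [ Q   A^T ] [ x     ]   [-c ]
  [ A    0  ] [ lambda ] = [ b ]

Solving the linear system:
  x*      = (1, -2)
  lambda* = (4.3333)
  f(x*)   = 12

x* = (1, -2), lambda* = (4.3333)


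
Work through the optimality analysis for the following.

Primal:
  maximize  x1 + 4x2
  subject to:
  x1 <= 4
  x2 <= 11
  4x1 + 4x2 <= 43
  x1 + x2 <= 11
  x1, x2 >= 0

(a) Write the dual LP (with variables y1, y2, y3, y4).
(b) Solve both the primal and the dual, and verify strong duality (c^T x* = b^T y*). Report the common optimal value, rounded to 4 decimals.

The standard primal-dual pair for 'max c^T x s.t. A x <= b, x >= 0' is:
  Dual:  min b^T y  s.t.  A^T y >= c,  y >= 0.

So the dual LP is:
  minimize  4y1 + 11y2 + 43y3 + 11y4
  subject to:
    y1 + 4y3 + y4 >= 1
    y2 + 4y3 + y4 >= 4
    y1, y2, y3, y4 >= 0

Solving the primal: x* = (0, 10.75).
  primal value c^T x* = 43.
Solving the dual: y* = (0, 0, 1, 0).
  dual value b^T y* = 43.
Strong duality: c^T x* = b^T y*. Confirmed.

43


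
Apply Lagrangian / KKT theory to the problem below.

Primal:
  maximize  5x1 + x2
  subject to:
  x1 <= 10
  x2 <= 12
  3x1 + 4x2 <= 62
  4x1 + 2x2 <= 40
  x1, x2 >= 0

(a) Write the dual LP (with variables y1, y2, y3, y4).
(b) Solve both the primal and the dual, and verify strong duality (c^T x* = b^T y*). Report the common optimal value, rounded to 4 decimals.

The standard primal-dual pair for 'max c^T x s.t. A x <= b, x >= 0' is:
  Dual:  min b^T y  s.t.  A^T y >= c,  y >= 0.

So the dual LP is:
  minimize  10y1 + 12y2 + 62y3 + 40y4
  subject to:
    y1 + 3y3 + 4y4 >= 5
    y2 + 4y3 + 2y4 >= 1
    y1, y2, y3, y4 >= 0

Solving the primal: x* = (10, 0).
  primal value c^T x* = 50.
Solving the dual: y* = (0, 0, 0, 1.25).
  dual value b^T y* = 50.
Strong duality: c^T x* = b^T y*. Confirmed.

50


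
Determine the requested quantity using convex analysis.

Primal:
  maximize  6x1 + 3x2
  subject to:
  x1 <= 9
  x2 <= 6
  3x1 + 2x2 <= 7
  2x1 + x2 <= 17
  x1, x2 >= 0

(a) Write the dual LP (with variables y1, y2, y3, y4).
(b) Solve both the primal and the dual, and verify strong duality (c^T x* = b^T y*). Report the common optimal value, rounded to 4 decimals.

The standard primal-dual pair for 'max c^T x s.t. A x <= b, x >= 0' is:
  Dual:  min b^T y  s.t.  A^T y >= c,  y >= 0.

So the dual LP is:
  minimize  9y1 + 6y2 + 7y3 + 17y4
  subject to:
    y1 + 3y3 + 2y4 >= 6
    y2 + 2y3 + y4 >= 3
    y1, y2, y3, y4 >= 0

Solving the primal: x* = (2.3333, 0).
  primal value c^T x* = 14.
Solving the dual: y* = (0, 0, 2, 0).
  dual value b^T y* = 14.
Strong duality: c^T x* = b^T y*. Confirmed.

14


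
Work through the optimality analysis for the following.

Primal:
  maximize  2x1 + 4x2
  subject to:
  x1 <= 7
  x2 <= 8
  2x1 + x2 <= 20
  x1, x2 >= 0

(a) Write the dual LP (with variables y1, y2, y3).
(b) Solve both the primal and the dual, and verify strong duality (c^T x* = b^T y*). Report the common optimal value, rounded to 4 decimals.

The standard primal-dual pair for 'max c^T x s.t. A x <= b, x >= 0' is:
  Dual:  min b^T y  s.t.  A^T y >= c,  y >= 0.

So the dual LP is:
  minimize  7y1 + 8y2 + 20y3
  subject to:
    y1 + 2y3 >= 2
    y2 + y3 >= 4
    y1, y2, y3 >= 0

Solving the primal: x* = (6, 8).
  primal value c^T x* = 44.
Solving the dual: y* = (0, 3, 1).
  dual value b^T y* = 44.
Strong duality: c^T x* = b^T y*. Confirmed.

44


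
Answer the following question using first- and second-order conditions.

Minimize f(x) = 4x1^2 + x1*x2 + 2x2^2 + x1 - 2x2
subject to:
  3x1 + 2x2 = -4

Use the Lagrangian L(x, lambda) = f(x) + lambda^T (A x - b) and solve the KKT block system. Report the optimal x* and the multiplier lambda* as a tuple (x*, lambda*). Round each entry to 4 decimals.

Form the Lagrangian:
  L(x, lambda) = (1/2) x^T Q x + c^T x + lambda^T (A x - b)
Stationarity (grad_x L = 0): Q x + c + A^T lambda = 0.
Primal feasibility: A x = b.

This gives the KKT block system:
  [ Q   A^T ] [ x     ]   [-c ]
  [ A    0  ] [ lambda ] = [ b ]

Solving the linear system:
  x*      = (-1, -0.5)
  lambda* = (2.5)
  f(x*)   = 5

x* = (-1, -0.5), lambda* = (2.5)


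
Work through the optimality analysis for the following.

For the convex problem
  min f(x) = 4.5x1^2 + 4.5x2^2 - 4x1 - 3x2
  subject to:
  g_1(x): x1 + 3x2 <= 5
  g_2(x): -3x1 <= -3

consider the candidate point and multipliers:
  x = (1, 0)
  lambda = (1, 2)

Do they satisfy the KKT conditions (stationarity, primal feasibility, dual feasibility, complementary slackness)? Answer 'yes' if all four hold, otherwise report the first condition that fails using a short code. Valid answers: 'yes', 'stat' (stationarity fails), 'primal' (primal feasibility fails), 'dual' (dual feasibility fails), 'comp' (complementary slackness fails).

Gradient of f: grad f(x) = Q x + c = (5, -3)
Constraint values g_i(x) = a_i^T x - b_i:
  g_1((1, 0)) = -4
  g_2((1, 0)) = 0
Stationarity residual: grad f(x) + sum_i lambda_i a_i = (0, 0)
  -> stationarity OK
Primal feasibility (all g_i <= 0): OK
Dual feasibility (all lambda_i >= 0): OK
Complementary slackness (lambda_i * g_i(x) = 0 for all i): FAILS

Verdict: the first failing condition is complementary_slackness -> comp.

comp


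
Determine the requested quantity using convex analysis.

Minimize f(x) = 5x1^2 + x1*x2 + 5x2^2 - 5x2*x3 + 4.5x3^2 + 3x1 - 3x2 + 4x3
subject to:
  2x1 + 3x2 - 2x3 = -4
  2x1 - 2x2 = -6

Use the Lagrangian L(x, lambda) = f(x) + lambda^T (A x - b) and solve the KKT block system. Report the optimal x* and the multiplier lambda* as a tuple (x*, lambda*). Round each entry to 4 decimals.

Form the Lagrangian:
  L(x, lambda) = (1/2) x^T Q x + c^T x + lambda^T (A x - b)
Stationarity (grad_x L = 0): Q x + c + A^T lambda = 0.
Primal feasibility: A x = b.

This gives the KKT block system:
  [ Q   A^T ] [ x     ]   [-c ]
  [ A    0  ] [ lambda ] = [ b ]

Solving the linear system:
  x*      = (-2.2394, 0.7606, 0.9014)
  lambda* = (4.1549, 5.162)
  f(x*)   = 21.0986

x* = (-2.2394, 0.7606, 0.9014), lambda* = (4.1549, 5.162)


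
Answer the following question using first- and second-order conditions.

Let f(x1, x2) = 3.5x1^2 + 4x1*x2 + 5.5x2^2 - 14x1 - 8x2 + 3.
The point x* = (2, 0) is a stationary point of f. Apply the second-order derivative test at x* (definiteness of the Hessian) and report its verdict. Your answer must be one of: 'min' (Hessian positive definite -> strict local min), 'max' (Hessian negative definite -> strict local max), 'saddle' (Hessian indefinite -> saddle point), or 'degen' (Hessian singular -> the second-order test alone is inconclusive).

Compute the Hessian H = grad^2 f:
  H = [[7, 4], [4, 11]]
Verify stationarity: grad f(x*) = H x* + g = (0, 0).
Eigenvalues of H: 4.5279, 13.4721.
Both eigenvalues > 0, so H is positive definite -> x* is a strict local min.

min


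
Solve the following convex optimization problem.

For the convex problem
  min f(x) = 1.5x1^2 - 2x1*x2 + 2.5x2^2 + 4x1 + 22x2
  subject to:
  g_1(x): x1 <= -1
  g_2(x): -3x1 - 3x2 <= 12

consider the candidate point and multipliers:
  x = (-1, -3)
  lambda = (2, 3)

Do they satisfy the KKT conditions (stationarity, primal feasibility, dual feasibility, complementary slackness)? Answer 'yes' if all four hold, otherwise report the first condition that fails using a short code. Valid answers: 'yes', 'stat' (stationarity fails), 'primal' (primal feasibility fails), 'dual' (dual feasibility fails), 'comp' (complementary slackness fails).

Gradient of f: grad f(x) = Q x + c = (7, 9)
Constraint values g_i(x) = a_i^T x - b_i:
  g_1((-1, -3)) = 0
  g_2((-1, -3)) = 0
Stationarity residual: grad f(x) + sum_i lambda_i a_i = (0, 0)
  -> stationarity OK
Primal feasibility (all g_i <= 0): OK
Dual feasibility (all lambda_i >= 0): OK
Complementary slackness (lambda_i * g_i(x) = 0 for all i): OK

Verdict: yes, KKT holds.

yes


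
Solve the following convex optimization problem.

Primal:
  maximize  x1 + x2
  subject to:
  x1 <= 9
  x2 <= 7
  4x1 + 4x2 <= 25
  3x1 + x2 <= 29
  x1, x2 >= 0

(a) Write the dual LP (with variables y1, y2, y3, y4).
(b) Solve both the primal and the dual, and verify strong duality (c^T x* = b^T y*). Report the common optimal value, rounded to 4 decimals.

The standard primal-dual pair for 'max c^T x s.t. A x <= b, x >= 0' is:
  Dual:  min b^T y  s.t.  A^T y >= c,  y >= 0.

So the dual LP is:
  minimize  9y1 + 7y2 + 25y3 + 29y4
  subject to:
    y1 + 4y3 + 3y4 >= 1
    y2 + 4y3 + y4 >= 1
    y1, y2, y3, y4 >= 0

Solving the primal: x* = (6.25, 0).
  primal value c^T x* = 6.25.
Solving the dual: y* = (0, 0, 0.25, 0).
  dual value b^T y* = 6.25.
Strong duality: c^T x* = b^T y*. Confirmed.

6.25


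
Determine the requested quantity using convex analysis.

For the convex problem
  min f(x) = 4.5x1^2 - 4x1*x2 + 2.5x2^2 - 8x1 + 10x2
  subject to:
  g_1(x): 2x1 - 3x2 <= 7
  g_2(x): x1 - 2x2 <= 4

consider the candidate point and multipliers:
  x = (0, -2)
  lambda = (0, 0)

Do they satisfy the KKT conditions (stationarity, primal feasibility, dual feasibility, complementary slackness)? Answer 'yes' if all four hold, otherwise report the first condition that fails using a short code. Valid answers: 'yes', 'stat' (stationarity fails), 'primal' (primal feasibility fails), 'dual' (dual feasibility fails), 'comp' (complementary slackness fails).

Gradient of f: grad f(x) = Q x + c = (0, 0)
Constraint values g_i(x) = a_i^T x - b_i:
  g_1((0, -2)) = -1
  g_2((0, -2)) = 0
Stationarity residual: grad f(x) + sum_i lambda_i a_i = (0, 0)
  -> stationarity OK
Primal feasibility (all g_i <= 0): OK
Dual feasibility (all lambda_i >= 0): OK
Complementary slackness (lambda_i * g_i(x) = 0 for all i): OK

Verdict: yes, KKT holds.

yes


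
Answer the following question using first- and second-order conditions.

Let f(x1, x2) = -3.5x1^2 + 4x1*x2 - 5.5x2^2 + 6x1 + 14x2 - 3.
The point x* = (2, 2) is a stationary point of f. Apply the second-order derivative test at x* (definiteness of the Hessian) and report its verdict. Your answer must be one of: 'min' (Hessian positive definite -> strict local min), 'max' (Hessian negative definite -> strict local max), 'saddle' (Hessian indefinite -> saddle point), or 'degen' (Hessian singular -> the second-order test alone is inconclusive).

Compute the Hessian H = grad^2 f:
  H = [[-7, 4], [4, -11]]
Verify stationarity: grad f(x*) = H x* + g = (0, 0).
Eigenvalues of H: -13.4721, -4.5279.
Both eigenvalues < 0, so H is negative definite -> x* is a strict local max.

max


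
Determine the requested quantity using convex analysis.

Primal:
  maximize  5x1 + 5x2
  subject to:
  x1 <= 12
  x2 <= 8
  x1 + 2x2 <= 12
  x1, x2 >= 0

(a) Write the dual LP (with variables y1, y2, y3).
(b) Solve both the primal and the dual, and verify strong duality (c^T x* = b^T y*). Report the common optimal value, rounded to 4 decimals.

The standard primal-dual pair for 'max c^T x s.t. A x <= b, x >= 0' is:
  Dual:  min b^T y  s.t.  A^T y >= c,  y >= 0.

So the dual LP is:
  minimize  12y1 + 8y2 + 12y3
  subject to:
    y1 + y3 >= 5
    y2 + 2y3 >= 5
    y1, y2, y3 >= 0

Solving the primal: x* = (12, 0).
  primal value c^T x* = 60.
Solving the dual: y* = (2.5, 0, 2.5).
  dual value b^T y* = 60.
Strong duality: c^T x* = b^T y*. Confirmed.

60


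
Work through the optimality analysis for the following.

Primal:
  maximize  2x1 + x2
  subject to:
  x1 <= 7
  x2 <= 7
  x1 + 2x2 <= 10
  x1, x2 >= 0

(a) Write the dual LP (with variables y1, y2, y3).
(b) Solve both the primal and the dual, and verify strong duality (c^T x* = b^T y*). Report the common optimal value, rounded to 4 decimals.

The standard primal-dual pair for 'max c^T x s.t. A x <= b, x >= 0' is:
  Dual:  min b^T y  s.t.  A^T y >= c,  y >= 0.

So the dual LP is:
  minimize  7y1 + 7y2 + 10y3
  subject to:
    y1 + y3 >= 2
    y2 + 2y3 >= 1
    y1, y2, y3 >= 0

Solving the primal: x* = (7, 1.5).
  primal value c^T x* = 15.5.
Solving the dual: y* = (1.5, 0, 0.5).
  dual value b^T y* = 15.5.
Strong duality: c^T x* = b^T y*. Confirmed.

15.5


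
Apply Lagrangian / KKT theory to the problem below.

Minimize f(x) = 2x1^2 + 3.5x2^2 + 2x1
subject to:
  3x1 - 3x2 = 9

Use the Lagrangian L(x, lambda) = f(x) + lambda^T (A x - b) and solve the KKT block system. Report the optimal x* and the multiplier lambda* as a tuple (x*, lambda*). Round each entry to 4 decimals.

Form the Lagrangian:
  L(x, lambda) = (1/2) x^T Q x + c^T x + lambda^T (A x - b)
Stationarity (grad_x L = 0): Q x + c + A^T lambda = 0.
Primal feasibility: A x = b.

This gives the KKT block system:
  [ Q   A^T ] [ x     ]   [-c ]
  [ A    0  ] [ lambda ] = [ b ]

Solving the linear system:
  x*      = (1.7273, -1.2727)
  lambda* = (-2.9697)
  f(x*)   = 15.0909

x* = (1.7273, -1.2727), lambda* = (-2.9697)


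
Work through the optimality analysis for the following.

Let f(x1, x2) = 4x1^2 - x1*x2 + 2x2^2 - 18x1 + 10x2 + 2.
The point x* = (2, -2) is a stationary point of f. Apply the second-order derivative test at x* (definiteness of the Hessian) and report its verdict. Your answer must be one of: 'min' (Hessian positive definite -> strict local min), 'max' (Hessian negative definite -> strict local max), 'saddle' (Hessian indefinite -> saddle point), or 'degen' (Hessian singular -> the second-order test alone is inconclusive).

Compute the Hessian H = grad^2 f:
  H = [[8, -1], [-1, 4]]
Verify stationarity: grad f(x*) = H x* + g = (0, 0).
Eigenvalues of H: 3.7639, 8.2361.
Both eigenvalues > 0, so H is positive definite -> x* is a strict local min.

min
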